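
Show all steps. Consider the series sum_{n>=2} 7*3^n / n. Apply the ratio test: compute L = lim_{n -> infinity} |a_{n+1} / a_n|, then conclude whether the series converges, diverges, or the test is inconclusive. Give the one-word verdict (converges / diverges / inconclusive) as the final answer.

Let a_n denote the general term. Form the ratio a_{n+1}/a_n and simplify:
a_{n+1}/a_n = 3*n/(n + 1)
Take the limit as n -> infinity: L = 3.
Since L = 3 > 1 (or L = infinity), the ratio test implies the series diverges.

diverges


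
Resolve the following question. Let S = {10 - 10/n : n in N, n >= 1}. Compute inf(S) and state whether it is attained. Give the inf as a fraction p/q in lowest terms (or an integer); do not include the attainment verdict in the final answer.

Analysis:
- Values: 0, 5, 20/3, 15/2, ... strictly increasing.
- Minimum is 0 (n=1); inf = 0 (attained).
- 10 - 10/n -> 10 from below; sup = 10, not attained.
Conclusion: inf(S) = 0, attained in S.

0


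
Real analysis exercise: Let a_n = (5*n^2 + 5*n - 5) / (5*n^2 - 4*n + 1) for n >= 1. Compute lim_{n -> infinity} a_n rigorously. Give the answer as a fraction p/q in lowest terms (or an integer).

Divide numerator and denominator by n^2, the highest power:
numerator / n^2 = 5 + 5/n - 5/n^2
denominator / n^2 = 5 - 4/n + n^(-2)
As n -> infinity, all terms of the form c/n^k (k >= 1) tend to 0.
So numerator / n^2 -> 5 and denominator / n^2 -> 5.
Therefore lim a_n = 1.

1


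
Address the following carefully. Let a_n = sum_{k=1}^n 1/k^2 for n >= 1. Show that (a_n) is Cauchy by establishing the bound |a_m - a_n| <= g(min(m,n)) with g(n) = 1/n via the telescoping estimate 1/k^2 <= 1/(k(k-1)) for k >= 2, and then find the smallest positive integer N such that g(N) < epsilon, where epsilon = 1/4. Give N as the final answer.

For m > n >= 1: |a_m - a_n| = sum_{k=n+1}^m 1/k^2.
Use 1/k^2 <= 1/(k(k-1)) = 1/(k-1) - 1/k for k >= 2:
sum_{k=n+1}^m 1/k^2 <= sum_{k=n+1}^m (1/(k-1) - 1/k) = 1/n - 1/m <= 1/n.
By symmetry the same bound holds with n,m swapped, so |a_m - a_n| <= 1/min(m,n) = g(min(m,n)). Since g(n) -> 0, (a_n) is Cauchy.
Now solve g(N) < 1/4: 1/N < 1/4 <=> N > 1/(1/4) = 4.
The smallest integer strictly greater than 4 is N = 5.
Check: g(5) = 1/5 < 1/4; g(4) = 1/4 >= 1/4. So N = 5.

5


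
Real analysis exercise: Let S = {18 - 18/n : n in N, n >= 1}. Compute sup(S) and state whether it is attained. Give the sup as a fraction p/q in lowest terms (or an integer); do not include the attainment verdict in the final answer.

Analysis:
- Values: 0, 9, 12, 27/2, ... strictly increasing.
- Minimum is 0 (n=1); inf = 0 (attained).
- 18 - 18/n -> 18 from below; sup = 18, not attained.
Conclusion: sup(S) = 18, not attained in S.

18


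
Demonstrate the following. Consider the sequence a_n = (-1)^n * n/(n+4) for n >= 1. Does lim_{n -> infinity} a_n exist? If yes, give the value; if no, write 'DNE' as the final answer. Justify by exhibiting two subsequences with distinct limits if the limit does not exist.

Examine the behaviour of a_n along subsequences.
a_{2k} = 2k/(2k+4) -> 1. a_{2k+1} = -(2k+1)/(2k+5) -> -1.
Since these two subsequential limits are 1 and -1, distinct, the full sequence cannot converge (a convergent sequence has all subsequences tending to the same limit). So lim a_n does not exist.

DNE


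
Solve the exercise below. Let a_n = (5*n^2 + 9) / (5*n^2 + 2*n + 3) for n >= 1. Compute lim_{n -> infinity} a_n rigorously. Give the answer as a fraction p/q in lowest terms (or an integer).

Divide numerator and denominator by n^2, the highest power:
numerator / n^2 = 5 + 9/n^2
denominator / n^2 = 5 + 2/n + 3/n^2
As n -> infinity, all terms of the form c/n^k (k >= 1) tend to 0.
So numerator / n^2 -> 5 and denominator / n^2 -> 5.
Therefore lim a_n = 1.

1


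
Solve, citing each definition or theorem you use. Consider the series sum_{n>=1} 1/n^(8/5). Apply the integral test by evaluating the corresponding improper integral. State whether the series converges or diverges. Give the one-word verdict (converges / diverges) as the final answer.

Let f(x) = x^(-8/5). Then f is positive, continuous, and decreasing on [1, infinity), so the integral test applies.
Compute the improper integral int_{1}^infinity f(x) dx:
  antiderivative F(x) = -5/(3*x^(3/5)).
  As x -> infinity, F(x) -> 0 (since p = 8/5 > 1).
  So int = F(infinity) - F(1) = 0 - (-5/3) = 5/3.
  Finite, so by the integral test, the series converges.

converges


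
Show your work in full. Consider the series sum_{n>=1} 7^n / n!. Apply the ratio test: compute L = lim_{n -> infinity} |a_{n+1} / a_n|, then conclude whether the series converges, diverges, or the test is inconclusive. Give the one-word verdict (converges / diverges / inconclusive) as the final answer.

Let a_n denote the general term. Form the ratio a_{n+1}/a_n and simplify:
a_{n+1}/a_n = 7/(n + 1)
Take the limit as n -> infinity: L = 0.
Since L = 0 < 1, the ratio test implies the series converges.

converges


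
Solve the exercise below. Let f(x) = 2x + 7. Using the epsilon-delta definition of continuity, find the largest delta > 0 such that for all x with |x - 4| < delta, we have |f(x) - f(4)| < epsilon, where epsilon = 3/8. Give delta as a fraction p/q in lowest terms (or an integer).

We compute f(4) = 2*(4) + 7 = 15.
|f(x) - f(4)| = |2x + 7 - (15)| = |2(x - 4)| = 2|x - 4|.
We need 2|x - 4| < 3/8, i.e. |x - 4| < 3/8 / 2 = 3/16.
So any delta <= 3/16 works. Conversely, if delta > 3/16, then x = 4 + 3/16 satisfies |x - 4| = 3/16 < delta but |f(x) - f(4)| = 2 * 3/16 = 3/8, which is not < 3/8; so no larger delta works.
Hence the largest such delta is 3/16.

3/16


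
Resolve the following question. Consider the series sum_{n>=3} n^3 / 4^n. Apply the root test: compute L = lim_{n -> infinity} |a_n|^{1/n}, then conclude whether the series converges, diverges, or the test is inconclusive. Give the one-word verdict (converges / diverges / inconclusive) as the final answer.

Let a_n denote the general term. Form |a_n|^(1/n) and simplify:
|a_n|^(1/n) = n^(3/n)/4
Take the limit as n -> infinity: L = 1/4.
Since L = 1/4 < 1, the root test implies convergence.

converges


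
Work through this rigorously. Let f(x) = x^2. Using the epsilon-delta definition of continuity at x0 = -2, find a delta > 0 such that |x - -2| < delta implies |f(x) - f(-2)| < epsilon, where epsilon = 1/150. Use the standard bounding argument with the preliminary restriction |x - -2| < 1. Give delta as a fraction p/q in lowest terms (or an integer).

Factor: |x^2 - (-2)^2| = |x - -2| * |x + -2|.
Impose |x - -2| < 1 first. Then |x + -2| = |(x - -2) + 2*(-2)| <= |x - -2| + 2*|-2| < 1 + 4 = 5.
So |x^2 - (-2)^2| < delta * 5.
We need delta * 5 <= 1/150, i.e. delta <= 1/150/5 = 1/750.
Since 1/750 < 1, this is tighter than 1; take delta = 1/750.
So delta = 1/750 works.

1/750


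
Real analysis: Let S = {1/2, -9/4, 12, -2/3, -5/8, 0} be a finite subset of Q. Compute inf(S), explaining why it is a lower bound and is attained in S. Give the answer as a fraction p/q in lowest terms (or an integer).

S is finite, so inf(S) = min(S).
Sorted increasing:
-9/4, -2/3, -5/8, 0, 1/2, 12
The extremum is -9/4.
For every x in S, x >= -9/4. And -9/4 is in S, so it is attained.
Therefore inf(S) = -9/4.

-9/4


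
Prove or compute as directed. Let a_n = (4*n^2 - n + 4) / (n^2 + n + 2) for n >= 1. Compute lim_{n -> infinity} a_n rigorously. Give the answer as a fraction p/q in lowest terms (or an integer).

Divide numerator and denominator by n^2, the highest power:
numerator / n^2 = 4 - 1/n + 4/n^2
denominator / n^2 = 1 + 1/n + 2/n^2
As n -> infinity, all terms of the form c/n^k (k >= 1) tend to 0.
So numerator / n^2 -> 4 and denominator / n^2 -> 1.
Therefore lim a_n = 4.

4


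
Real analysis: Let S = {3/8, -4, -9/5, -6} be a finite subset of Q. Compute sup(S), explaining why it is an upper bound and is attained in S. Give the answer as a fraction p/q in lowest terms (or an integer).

S is finite, so sup(S) = max(S).
Sorted decreasing:
3/8, -9/5, -4, -6
The extremum is 3/8.
For every x in S, x <= 3/8. And 3/8 is in S, so it is attained.
Therefore sup(S) = 3/8.

3/8


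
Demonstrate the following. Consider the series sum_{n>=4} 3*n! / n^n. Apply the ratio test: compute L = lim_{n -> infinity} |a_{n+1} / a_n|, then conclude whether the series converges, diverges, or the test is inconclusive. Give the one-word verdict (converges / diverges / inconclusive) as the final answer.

Let a_n denote the general term. Form the ratio a_{n+1}/a_n and simplify:
a_{n+1}/a_n = (n/(n + 1))^n
Take the limit as n -> infinity: L = exp(-1).
Since L = exp(-1) < 1, the ratio test implies the series converges.

converges


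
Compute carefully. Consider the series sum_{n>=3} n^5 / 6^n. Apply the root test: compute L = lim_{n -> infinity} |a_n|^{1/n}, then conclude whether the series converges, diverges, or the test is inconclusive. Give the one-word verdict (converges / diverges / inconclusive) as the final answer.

Let a_n denote the general term. Form |a_n|^(1/n) and simplify:
|a_n|^(1/n) = n^(5/n)/6
Take the limit as n -> infinity: L = 1/6.
Since L = 1/6 < 1, the root test implies convergence.

converges


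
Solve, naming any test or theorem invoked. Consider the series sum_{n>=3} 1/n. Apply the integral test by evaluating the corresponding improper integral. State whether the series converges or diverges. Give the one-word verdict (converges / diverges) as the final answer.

Let f(x) = 1/x. Then f is positive, continuous, and decreasing on [3, infinity), so the integral test applies.
Compute the improper integral int_{3}^infinity f(x) dx:
  antiderivative F(x) = log(x).
  As x -> infinity, log(x) -> infinity.
  So int = infinity - log(3) = infinity. By the integral test, the series diverges.

diverges


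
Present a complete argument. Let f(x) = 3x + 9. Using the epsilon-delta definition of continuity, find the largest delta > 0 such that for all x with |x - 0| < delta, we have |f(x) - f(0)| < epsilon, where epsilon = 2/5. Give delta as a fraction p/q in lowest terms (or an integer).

We compute f(0) = 3*(0) + 9 = 9.
|f(x) - f(0)| = |3x + 9 - (9)| = |3(x - 0)| = 3|x - 0|.
We need 3|x - 0| < 2/5, i.e. |x - 0| < 2/5 / 3 = 2/15.
So any delta <= 2/15 works. Conversely, if delta > 2/15, then x = 0 + 2/15 satisfies |x - 0| = 2/15 < delta but |f(x) - f(0)| = 3 * 2/15 = 2/5, which is not < 2/5; so no larger delta works.
Hence the largest such delta is 2/15.

2/15


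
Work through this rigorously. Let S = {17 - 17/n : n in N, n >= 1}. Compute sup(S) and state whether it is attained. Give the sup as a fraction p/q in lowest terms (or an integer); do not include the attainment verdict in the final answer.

Analysis:
- Values: 0, 17/2, 34/3, 51/4, ... strictly increasing.
- Minimum is 0 (n=1); inf = 0 (attained).
- 17 - 17/n -> 17 from below; sup = 17, not attained.
Conclusion: sup(S) = 17, not attained in S.

17


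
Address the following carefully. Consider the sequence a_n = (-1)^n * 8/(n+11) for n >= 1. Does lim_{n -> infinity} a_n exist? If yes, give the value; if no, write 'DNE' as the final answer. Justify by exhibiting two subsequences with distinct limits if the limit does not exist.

Examine the behaviour of a_n along subsequences.
Even-n subsequence a_{2k} = 8/(2k+11) -> 0. Odd-n subsequence a_{2k+1} = -8/(2k+12) -> 0. Both tend to 0, which suggests the limit is 0; verify directly.
|a_n - 0| = 8/(n+11) < 8/n for every n >= 1.
Given epsilon > 0, choose a positive integer N > 8/epsilon. Then for all n >= N, |a_n| < 8/n <= 8/N < epsilon.
So by the definition of the limit, lim a_n exists and equals 0.

0


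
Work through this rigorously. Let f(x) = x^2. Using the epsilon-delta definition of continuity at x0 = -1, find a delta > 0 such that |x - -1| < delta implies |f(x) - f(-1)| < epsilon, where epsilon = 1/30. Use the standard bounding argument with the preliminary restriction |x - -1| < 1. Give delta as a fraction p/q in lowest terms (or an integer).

Factor: |x^2 - (-1)^2| = |x - -1| * |x + -1|.
Impose |x - -1| < 1 first. Then |x + -1| = |(x - -1) + 2*(-1)| <= |x - -1| + 2*|-1| < 1 + 2 = 3.
So |x^2 - (-1)^2| < delta * 3.
We need delta * 3 <= 1/30, i.e. delta <= 1/30/3 = 1/90.
Since 1/90 < 1, this is tighter than 1; take delta = 1/90.
So delta = 1/90 works.

1/90


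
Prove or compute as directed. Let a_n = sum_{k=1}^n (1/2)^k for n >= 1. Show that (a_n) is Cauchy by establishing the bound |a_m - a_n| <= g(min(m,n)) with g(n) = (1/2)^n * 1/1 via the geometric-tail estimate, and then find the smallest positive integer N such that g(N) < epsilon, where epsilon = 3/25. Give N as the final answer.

For m > n >= 1: |a_m - a_n| = sum_{k=n+1}^m (1/2)^k < sum_{k=n+1}^infinity (1/2)^k = (1/2)^(n+1) / (1 - 1/2) = (1/2)^n * (1/2) * (2/1) = (1/2)^n * 1/1.
So g(n) = (1/2)^n / 1. Since g(n) -> 0, (a_n) is Cauchy.
Now solve g(N) < 3/25: (1/2)^N / 1 < 3/25 <=> 2^N > 1 / (1 * 3/25) = 25/3.
Check powers of 2: 2^3 = 8 <= 25/3, 2^4 = 16 > 25/3.
So the smallest such N is 4. Check: g(4) = 1/(1 * 16) = 1/16 < 3/25.

4


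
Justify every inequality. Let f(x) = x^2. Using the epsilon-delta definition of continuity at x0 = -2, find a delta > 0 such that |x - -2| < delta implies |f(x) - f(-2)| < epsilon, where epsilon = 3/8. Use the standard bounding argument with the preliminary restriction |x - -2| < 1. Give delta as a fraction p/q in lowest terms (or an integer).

Factor: |x^2 - (-2)^2| = |x - -2| * |x + -2|.
Impose |x - -2| < 1 first. Then |x + -2| = |(x - -2) + 2*(-2)| <= |x - -2| + 2*|-2| < 1 + 4 = 5.
So |x^2 - (-2)^2| < delta * 5.
We need delta * 5 <= 3/8, i.e. delta <= 3/8/5 = 3/40.
Since 3/40 < 1, this is tighter than 1; take delta = 3/40.
So delta = 3/40 works.

3/40


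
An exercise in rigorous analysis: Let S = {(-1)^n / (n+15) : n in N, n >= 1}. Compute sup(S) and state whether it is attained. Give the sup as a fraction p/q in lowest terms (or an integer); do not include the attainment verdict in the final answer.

Analysis:
- Values: -1/16, 1/17, -1/18, 1/19, -1/20, ...
- Positive terms (even n): 1/(2+15), 1/(4+15), ... decreasing -> max = 1/17 (n=2).
- Negative terms (odd n): -1/(1+15), -1/(3+15), ... increasing -> min = -1/16 (n=1).
- So sup = 1/17 (attained at n=2); inf = -1/16 (attained at n=1).
Conclusion: sup(S) = 1/17, attained in S.

1/17


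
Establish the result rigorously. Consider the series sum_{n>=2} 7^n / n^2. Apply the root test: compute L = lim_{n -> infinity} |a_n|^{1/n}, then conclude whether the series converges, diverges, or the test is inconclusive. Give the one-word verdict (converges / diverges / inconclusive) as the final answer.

Let a_n denote the general term. Form |a_n|^(1/n) and simplify:
|a_n|^(1/n) = 7/n^(2/n)
Take the limit as n -> infinity: L = 7.
Since L = 7 > 1, the root test implies divergence.

diverges


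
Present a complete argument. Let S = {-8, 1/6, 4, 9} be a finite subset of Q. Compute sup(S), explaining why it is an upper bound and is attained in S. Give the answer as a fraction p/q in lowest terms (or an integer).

S is finite, so sup(S) = max(S).
Sorted decreasing:
9, 4, 1/6, -8
The extremum is 9.
For every x in S, x <= 9. And 9 is in S, so it is attained.
Therefore sup(S) = 9.

9


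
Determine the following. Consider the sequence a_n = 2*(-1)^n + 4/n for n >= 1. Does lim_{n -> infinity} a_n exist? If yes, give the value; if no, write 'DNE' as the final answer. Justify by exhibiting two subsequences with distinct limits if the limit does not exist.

Examine the behaviour of a_n along subsequences.
a_{2k} = 2 + 4/(2k) -> 2. a_{2k+1} = -2 + 4/(2k+1) -> -2.
Since these two subsequential limits are 2 and -2, distinct, the full sequence cannot converge (a convergent sequence has all subsequences tending to the same limit). So lim a_n does not exist.

DNE


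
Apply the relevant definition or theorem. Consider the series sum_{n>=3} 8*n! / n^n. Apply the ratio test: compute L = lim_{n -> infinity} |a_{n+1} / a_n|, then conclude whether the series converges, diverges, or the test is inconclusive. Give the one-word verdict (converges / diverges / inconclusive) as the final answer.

Let a_n denote the general term. Form the ratio a_{n+1}/a_n and simplify:
a_{n+1}/a_n = (n/(n + 1))^n
Take the limit as n -> infinity: L = exp(-1).
Since L = exp(-1) < 1, the ratio test implies the series converges.

converges


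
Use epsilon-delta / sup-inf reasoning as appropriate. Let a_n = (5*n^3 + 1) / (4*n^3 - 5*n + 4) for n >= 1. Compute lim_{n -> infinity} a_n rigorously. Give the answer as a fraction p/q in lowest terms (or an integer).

Divide numerator and denominator by n^3, the highest power:
numerator / n^3 = 5 + n^(-3)
denominator / n^3 = 4 - 5/n^2 + 4/n^3
As n -> infinity, all terms of the form c/n^k (k >= 1) tend to 0.
So numerator / n^3 -> 5 and denominator / n^3 -> 4.
Therefore lim a_n = 5/4.

5/4


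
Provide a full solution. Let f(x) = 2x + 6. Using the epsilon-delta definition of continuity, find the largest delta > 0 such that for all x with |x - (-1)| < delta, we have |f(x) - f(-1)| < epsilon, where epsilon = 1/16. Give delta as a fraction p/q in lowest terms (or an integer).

We compute f(-1) = 2*(-1) + 6 = 4.
|f(x) - f(-1)| = |2x + 6 - (4)| = |2(x - (-1))| = 2|x - (-1)|.
We need 2|x - (-1)| < 1/16, i.e. |x - (-1)| < 1/16 / 2 = 1/32.
So any delta <= 1/32 works. Conversely, if delta > 1/32, then x = -1 + 1/32 satisfies |x - (-1)| = 1/32 < delta but |f(x) - f(-1)| = 2 * 1/32 = 1/16, which is not < 1/16; so no larger delta works.
Hence the largest such delta is 1/32.

1/32


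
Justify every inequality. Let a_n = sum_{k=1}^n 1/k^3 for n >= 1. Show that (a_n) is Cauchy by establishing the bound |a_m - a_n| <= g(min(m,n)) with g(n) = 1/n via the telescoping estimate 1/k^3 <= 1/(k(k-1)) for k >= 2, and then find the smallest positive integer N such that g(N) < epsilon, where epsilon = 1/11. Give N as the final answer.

For m > n >= 1: |a_m - a_n| = sum_{k=n+1}^m 1/k^3.
Use 1/k^3 <= 1/(k(k-1)) = 1/(k-1) - 1/k for k >= 2 (which holds since k^3 >= k^2 >= k(k-1) for k >= 2):
sum_{k=n+1}^m 1/k^3 <= sum_{k=n+1}^m (1/(k-1) - 1/k) = 1/n - 1/m <= 1/n.
By symmetry the same bound holds with n,m swapped, so |a_m - a_n| <= 1/min(m,n) = g(min(m,n)). Since g(n) -> 0, (a_n) is Cauchy.
Now solve g(N) < 1/11: 1/N < 1/11 <=> N > 1/(1/11) = 11.
The smallest integer strictly greater than 11 is N = 12.
Check: g(12) = 1/12 < 1/11; g(11) = 1/11 >= 1/11. So N = 12.

12


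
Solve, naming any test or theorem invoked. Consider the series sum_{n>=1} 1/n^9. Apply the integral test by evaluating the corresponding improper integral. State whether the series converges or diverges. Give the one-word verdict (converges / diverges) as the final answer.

Let f(x) = x^(-9). Then f is positive, continuous, and decreasing on [1, infinity), so the integral test applies.
Compute the improper integral int_{1}^infinity f(x) dx:
  antiderivative F(x) = -1/(8*x^8).
  As x -> infinity, F(x) -> 0 (since p = 9 > 1).
  So int = F(infinity) - F(1) = 0 - (-1/8) = 1/8.
  Finite, so by the integral test, the series converges.

converges


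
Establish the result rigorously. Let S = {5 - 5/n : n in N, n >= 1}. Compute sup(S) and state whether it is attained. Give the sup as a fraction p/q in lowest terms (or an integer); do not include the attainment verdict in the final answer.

Analysis:
- Values: 0, 5/2, 10/3, 15/4, ... strictly increasing.
- Minimum is 0 (n=1); inf = 0 (attained).
- 5 - 5/n -> 5 from below; sup = 5, not attained.
Conclusion: sup(S) = 5, not attained in S.

5


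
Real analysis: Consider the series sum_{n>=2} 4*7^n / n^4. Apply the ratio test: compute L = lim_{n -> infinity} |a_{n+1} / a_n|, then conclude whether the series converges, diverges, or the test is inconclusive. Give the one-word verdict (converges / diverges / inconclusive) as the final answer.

Let a_n denote the general term. Form the ratio a_{n+1}/a_n and simplify:
a_{n+1}/a_n = 7*n^4/(n + 1)^4
Take the limit as n -> infinity: L = 7.
Since L = 7 > 1 (or L = infinity), the ratio test implies the series diverges.

diverges


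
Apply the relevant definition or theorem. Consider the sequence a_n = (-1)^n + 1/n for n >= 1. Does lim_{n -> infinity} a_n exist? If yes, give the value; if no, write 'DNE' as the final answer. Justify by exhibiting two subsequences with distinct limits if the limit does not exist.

Examine the behaviour of a_n along subsequences.
a_{2k} = 1 + 1/(2k) -> 1. a_{2k+1} = -1 + 1/(2k+1) -> -1.
Since these two subsequential limits are 1 and -1, distinct, the full sequence cannot converge (a convergent sequence has all subsequences tending to the same limit). So lim a_n does not exist.

DNE


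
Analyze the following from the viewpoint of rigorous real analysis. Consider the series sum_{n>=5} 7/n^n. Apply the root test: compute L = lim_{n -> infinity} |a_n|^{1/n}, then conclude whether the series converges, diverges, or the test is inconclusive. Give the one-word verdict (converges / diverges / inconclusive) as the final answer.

Let a_n denote the general term. Form |a_n|^(1/n) and simplify:
|a_n|^(1/n) = 7^(1/n)/n
Take the limit as n -> infinity: L = 0.
Since L = 0 < 1, the root test implies convergence.

converges


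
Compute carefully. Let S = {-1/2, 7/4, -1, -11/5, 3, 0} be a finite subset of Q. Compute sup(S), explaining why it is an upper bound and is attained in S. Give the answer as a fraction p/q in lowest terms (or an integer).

S is finite, so sup(S) = max(S).
Sorted decreasing:
3, 7/4, 0, -1/2, -1, -11/5
The extremum is 3.
For every x in S, x <= 3. And 3 is in S, so it is attained.
Therefore sup(S) = 3.

3


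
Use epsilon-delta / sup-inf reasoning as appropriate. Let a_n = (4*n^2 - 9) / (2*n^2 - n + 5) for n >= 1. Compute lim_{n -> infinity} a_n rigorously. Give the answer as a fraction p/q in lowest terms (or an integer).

Divide numerator and denominator by n^2, the highest power:
numerator / n^2 = 4 - 9/n^2
denominator / n^2 = 2 - 1/n + 5/n^2
As n -> infinity, all terms of the form c/n^k (k >= 1) tend to 0.
So numerator / n^2 -> 4 and denominator / n^2 -> 2.
Therefore lim a_n = 2.

2


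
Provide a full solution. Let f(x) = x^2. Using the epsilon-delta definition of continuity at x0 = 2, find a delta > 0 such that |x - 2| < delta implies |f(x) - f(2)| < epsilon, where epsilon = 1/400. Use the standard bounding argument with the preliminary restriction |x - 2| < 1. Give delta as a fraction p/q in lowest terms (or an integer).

Factor: |x^2 - (2)^2| = |x - 2| * |x + 2|.
Impose |x - 2| < 1 first. Then |x + 2| = |(x - 2) + 2*(2)| <= |x - 2| + 2*|2| < 1 + 4 = 5.
So |x^2 - (2)^2| < delta * 5.
We need delta * 5 <= 1/400, i.e. delta <= 1/400/5 = 1/2000.
Since 1/2000 < 1, this is tighter than 1; take delta = 1/2000.
So delta = 1/2000 works.

1/2000


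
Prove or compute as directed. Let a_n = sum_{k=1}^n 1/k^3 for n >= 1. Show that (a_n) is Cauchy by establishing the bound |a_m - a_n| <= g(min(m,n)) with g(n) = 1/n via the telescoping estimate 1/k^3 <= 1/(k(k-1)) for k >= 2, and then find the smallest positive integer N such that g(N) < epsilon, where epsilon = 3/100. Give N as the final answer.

For m > n >= 1: |a_m - a_n| = sum_{k=n+1}^m 1/k^3.
Use 1/k^3 <= 1/(k(k-1)) = 1/(k-1) - 1/k for k >= 2 (which holds since k^3 >= k^2 >= k(k-1) for k >= 2):
sum_{k=n+1}^m 1/k^3 <= sum_{k=n+1}^m (1/(k-1) - 1/k) = 1/n - 1/m <= 1/n.
By symmetry the same bound holds with n,m swapped, so |a_m - a_n| <= 1/min(m,n) = g(min(m,n)). Since g(n) -> 0, (a_n) is Cauchy.
Now solve g(N) < 3/100: 1/N < 3/100 <=> N > 1/(3/100) = 100/3.
The smallest integer strictly greater than 100/3 is N = 34.
Check: g(34) = 1/34 < 3/100; g(33) = 1/33 >= 3/100. So N = 34.

34


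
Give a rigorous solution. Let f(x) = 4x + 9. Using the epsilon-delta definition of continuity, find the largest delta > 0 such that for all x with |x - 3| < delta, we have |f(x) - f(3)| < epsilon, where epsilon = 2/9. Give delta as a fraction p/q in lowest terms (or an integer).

We compute f(3) = 4*(3) + 9 = 21.
|f(x) - f(3)| = |4x + 9 - (21)| = |4(x - 3)| = 4|x - 3|.
We need 4|x - 3| < 2/9, i.e. |x - 3| < 2/9 / 4 = 1/18.
So any delta <= 1/18 works. Conversely, if delta > 1/18, then x = 3 + 1/18 satisfies |x - 3| = 1/18 < delta but |f(x) - f(3)| = 4 * 1/18 = 2/9, which is not < 2/9; so no larger delta works.
Hence the largest such delta is 1/18.

1/18


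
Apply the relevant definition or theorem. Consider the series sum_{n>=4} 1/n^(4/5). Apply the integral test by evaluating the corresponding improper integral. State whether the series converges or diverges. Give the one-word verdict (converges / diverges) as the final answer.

Let f(x) = x^(-4/5). Then f is positive, continuous, and decreasing on [4, infinity), so the integral test applies.
Compute the improper integral int_{4}^infinity f(x) dx:
  antiderivative F(x) = 5*x^(1/5).
  As x -> infinity, F(x) -> infinity (since p = 4/5 < 1).
  So the integral diverges. By the integral test, the series diverges.

diverges


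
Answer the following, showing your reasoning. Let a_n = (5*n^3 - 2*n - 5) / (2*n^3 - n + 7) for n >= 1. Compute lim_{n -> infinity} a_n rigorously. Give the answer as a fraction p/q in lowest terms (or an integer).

Divide numerator and denominator by n^3, the highest power:
numerator / n^3 = 5 - 2/n^2 - 5/n^3
denominator / n^3 = 2 - 1/n^2 + 7/n^3
As n -> infinity, all terms of the form c/n^k (k >= 1) tend to 0.
So numerator / n^3 -> 5 and denominator / n^3 -> 2.
Therefore lim a_n = 5/2.

5/2


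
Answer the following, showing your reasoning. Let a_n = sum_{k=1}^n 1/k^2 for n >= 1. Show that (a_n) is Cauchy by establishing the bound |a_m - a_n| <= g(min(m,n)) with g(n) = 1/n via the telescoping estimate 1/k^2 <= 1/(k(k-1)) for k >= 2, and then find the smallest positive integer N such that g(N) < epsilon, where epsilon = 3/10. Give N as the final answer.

For m > n >= 1: |a_m - a_n| = sum_{k=n+1}^m 1/k^2.
Use 1/k^2 <= 1/(k(k-1)) = 1/(k-1) - 1/k for k >= 2:
sum_{k=n+1}^m 1/k^2 <= sum_{k=n+1}^m (1/(k-1) - 1/k) = 1/n - 1/m <= 1/n.
By symmetry the same bound holds with n,m swapped, so |a_m - a_n| <= 1/min(m,n) = g(min(m,n)). Since g(n) -> 0, (a_n) is Cauchy.
Now solve g(N) < 3/10: 1/N < 3/10 <=> N > 1/(3/10) = 10/3.
The smallest integer strictly greater than 10/3 is N = 4.
Check: g(4) = 1/4 < 3/10; g(3) = 1/3 >= 3/10. So N = 4.

4


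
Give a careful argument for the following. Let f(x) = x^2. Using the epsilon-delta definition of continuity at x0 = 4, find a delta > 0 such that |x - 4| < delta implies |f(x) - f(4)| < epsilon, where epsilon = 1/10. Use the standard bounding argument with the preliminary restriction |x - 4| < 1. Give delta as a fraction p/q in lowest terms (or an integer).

Factor: |x^2 - (4)^2| = |x - 4| * |x + 4|.
Impose |x - 4| < 1 first. Then |x + 4| = |(x - 4) + 2*(4)| <= |x - 4| + 2*|4| < 1 + 8 = 9.
So |x^2 - (4)^2| < delta * 9.
We need delta * 9 <= 1/10, i.e. delta <= 1/10/9 = 1/90.
Since 1/90 < 1, this is tighter than 1; take delta = 1/90.
So delta = 1/90 works.

1/90


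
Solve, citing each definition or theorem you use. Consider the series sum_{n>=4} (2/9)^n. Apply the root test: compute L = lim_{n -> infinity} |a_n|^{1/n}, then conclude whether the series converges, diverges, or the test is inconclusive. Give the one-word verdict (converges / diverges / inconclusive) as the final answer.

Let a_n denote the general term. Form |a_n|^(1/n) and simplify:
|a_n|^(1/n) = 2/9
Take the limit as n -> infinity: L = 2/9.
Since L = 2/9 < 1, the root test implies convergence.

converges


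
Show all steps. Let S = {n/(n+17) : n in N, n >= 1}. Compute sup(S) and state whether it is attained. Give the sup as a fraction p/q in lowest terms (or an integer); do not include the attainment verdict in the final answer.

Analysis:
- Values: 1/18, 2/19, 3/20, 4/21, ... strictly increasing.
- Minimum is 1/18 (n=1); inf = 1/18 (attained).
- n/(n+17) = 1 - 17/(n+17) -> 1 from below as n -> infinity, and never equals 1.
- So sup = 1 (not attained).
Conclusion: sup(S) = 1, not attained in S.

1


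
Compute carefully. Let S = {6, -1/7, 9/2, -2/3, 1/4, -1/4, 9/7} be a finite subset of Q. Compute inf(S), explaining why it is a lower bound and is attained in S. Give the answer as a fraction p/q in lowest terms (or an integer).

S is finite, so inf(S) = min(S).
Sorted increasing:
-2/3, -1/4, -1/7, 1/4, 9/7, 9/2, 6
The extremum is -2/3.
For every x in S, x >= -2/3. And -2/3 is in S, so it is attained.
Therefore inf(S) = -2/3.

-2/3


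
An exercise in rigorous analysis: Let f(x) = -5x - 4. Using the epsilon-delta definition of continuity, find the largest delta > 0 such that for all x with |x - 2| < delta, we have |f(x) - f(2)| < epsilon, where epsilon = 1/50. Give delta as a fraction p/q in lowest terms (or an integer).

We compute f(2) = -5*(2) - 4 = -14.
|f(x) - f(2)| = |-5x - 4 - (-14)| = |-5(x - 2)| = 5|x - 2|.
We need 5|x - 2| < 1/50, i.e. |x - 2| < 1/50 / 5 = 1/250.
So any delta <= 1/250 works. Conversely, if delta > 1/250, then x = 2 + 1/250 satisfies |x - 2| = 1/250 < delta but |f(x) - f(2)| = 5 * 1/250 = 1/50, which is not < 1/50; so no larger delta works.
Hence the largest such delta is 1/250.

1/250


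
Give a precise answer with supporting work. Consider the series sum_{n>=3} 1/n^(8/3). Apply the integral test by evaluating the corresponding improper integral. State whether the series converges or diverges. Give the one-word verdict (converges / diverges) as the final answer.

Let f(x) = x^(-8/3). Then f is positive, continuous, and decreasing on [3, infinity), so the integral test applies.
Compute the improper integral int_{3}^infinity f(x) dx:
  antiderivative F(x) = -3/(5*x^(5/3)).
  As x -> infinity, F(x) -> 0 (since p = 8/3 > 1).
  So int = F(infinity) - F(3) = 0 - (-3^(1/3)/15) = 3^(1/3)/15.
  Finite, so by the integral test, the series converges.

converges


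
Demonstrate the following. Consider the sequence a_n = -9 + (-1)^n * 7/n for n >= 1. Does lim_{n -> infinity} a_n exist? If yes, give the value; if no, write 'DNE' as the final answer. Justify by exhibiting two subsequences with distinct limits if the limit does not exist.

Examine the behaviour of a_n along subsequences.
Even-n subsequence a_{2k} = -9 + 7/(2k) -> -9. Odd-n subsequence a_{2k+1} = -9 - 7/(2k+1) -> -9. Both tend to -9, which suggests the limit is -9; verify directly.
|a_n - (-9)| = |(-1)^n * 7/n| = 7/n for every n >= 1.
Given epsilon > 0, choose a positive integer N > 7/epsilon. Then for all n >= N, |a_n - (-9)| = 7/n <= 7/N < epsilon.
So by the definition of the limit, lim a_n exists and equals -9.

-9


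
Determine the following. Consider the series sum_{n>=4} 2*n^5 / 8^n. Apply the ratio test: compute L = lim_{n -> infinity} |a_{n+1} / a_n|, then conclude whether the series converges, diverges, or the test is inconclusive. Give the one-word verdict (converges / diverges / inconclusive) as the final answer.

Let a_n denote the general term. Form the ratio a_{n+1}/a_n and simplify:
a_{n+1}/a_n = (n + 1)^5/(8*n^5)
Take the limit as n -> infinity: L = 1/8.
Since L = 1/8 < 1, the ratio test implies the series converges.

converges


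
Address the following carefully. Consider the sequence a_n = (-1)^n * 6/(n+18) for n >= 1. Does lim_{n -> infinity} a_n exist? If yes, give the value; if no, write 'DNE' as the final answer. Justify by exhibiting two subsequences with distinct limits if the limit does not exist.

Examine the behaviour of a_n along subsequences.
Even-n subsequence a_{2k} = 6/(2k+18) -> 0. Odd-n subsequence a_{2k+1} = -6/(2k+19) -> 0. Both tend to 0, which suggests the limit is 0; verify directly.
|a_n - 0| = 6/(n+18) < 6/n for every n >= 1.
Given epsilon > 0, choose a positive integer N > 6/epsilon. Then for all n >= N, |a_n| < 6/n <= 6/N < epsilon.
So by the definition of the limit, lim a_n exists and equals 0.

0


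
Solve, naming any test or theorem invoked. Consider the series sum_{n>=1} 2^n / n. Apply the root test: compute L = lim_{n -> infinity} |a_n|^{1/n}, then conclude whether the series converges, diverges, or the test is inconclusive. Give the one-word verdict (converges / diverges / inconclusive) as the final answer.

Let a_n denote the general term. Form |a_n|^(1/n) and simplify:
|a_n|^(1/n) = 2/n^(1/n)
Take the limit as n -> infinity: L = 2.
Since L = 2 > 1, the root test implies divergence.

diverges


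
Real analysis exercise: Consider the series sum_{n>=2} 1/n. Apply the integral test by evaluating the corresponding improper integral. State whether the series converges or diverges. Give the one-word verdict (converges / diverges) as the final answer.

Let f(x) = 1/x. Then f is positive, continuous, and decreasing on [2, infinity), so the integral test applies.
Compute the improper integral int_{2}^infinity f(x) dx:
  antiderivative F(x) = log(x).
  As x -> infinity, log(x) -> infinity.
  So int = infinity - log(2) = infinity. By the integral test, the series diverges.

diverges


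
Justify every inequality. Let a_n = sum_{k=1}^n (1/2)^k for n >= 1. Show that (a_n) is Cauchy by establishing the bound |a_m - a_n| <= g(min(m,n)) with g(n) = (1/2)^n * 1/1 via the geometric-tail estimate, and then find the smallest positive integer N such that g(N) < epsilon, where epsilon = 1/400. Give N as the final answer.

For m > n >= 1: |a_m - a_n| = sum_{k=n+1}^m (1/2)^k < sum_{k=n+1}^infinity (1/2)^k = (1/2)^(n+1) / (1 - 1/2) = (1/2)^n * (1/2) * (2/1) = (1/2)^n * 1/1.
So g(n) = (1/2)^n / 1. Since g(n) -> 0, (a_n) is Cauchy.
Now solve g(N) < 1/400: (1/2)^N / 1 < 1/400 <=> 2^N > 1 / (1 * 1/400) = 400.
Check powers of 2: 2^8 = 256 <= 400, 2^9 = 512 > 400.
So the smallest such N is 9. Check: g(9) = 1/(1 * 512) = 1/512 < 1/400.

9


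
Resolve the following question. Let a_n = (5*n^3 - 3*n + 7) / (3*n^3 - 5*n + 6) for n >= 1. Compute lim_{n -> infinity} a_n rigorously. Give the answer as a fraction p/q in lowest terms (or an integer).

Divide numerator and denominator by n^3, the highest power:
numerator / n^3 = 5 - 3/n^2 + 7/n^3
denominator / n^3 = 3 - 5/n^2 + 6/n^3
As n -> infinity, all terms of the form c/n^k (k >= 1) tend to 0.
So numerator / n^3 -> 5 and denominator / n^3 -> 3.
Therefore lim a_n = 5/3.

5/3


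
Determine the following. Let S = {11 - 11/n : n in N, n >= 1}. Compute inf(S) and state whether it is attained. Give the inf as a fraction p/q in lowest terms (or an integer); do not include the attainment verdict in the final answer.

Analysis:
- Values: 0, 11/2, 22/3, 33/4, ... strictly increasing.
- Minimum is 0 (n=1); inf = 0 (attained).
- 11 - 11/n -> 11 from below; sup = 11, not attained.
Conclusion: inf(S) = 0, attained in S.

0


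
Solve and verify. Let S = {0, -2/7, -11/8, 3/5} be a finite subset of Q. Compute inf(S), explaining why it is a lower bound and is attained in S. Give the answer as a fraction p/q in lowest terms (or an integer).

S is finite, so inf(S) = min(S).
Sorted increasing:
-11/8, -2/7, 0, 3/5
The extremum is -11/8.
For every x in S, x >= -11/8. And -11/8 is in S, so it is attained.
Therefore inf(S) = -11/8.

-11/8


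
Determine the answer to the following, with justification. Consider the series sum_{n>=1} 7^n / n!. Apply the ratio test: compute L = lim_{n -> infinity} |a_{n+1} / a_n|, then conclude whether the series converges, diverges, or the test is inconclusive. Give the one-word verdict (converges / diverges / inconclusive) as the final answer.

Let a_n denote the general term. Form the ratio a_{n+1}/a_n and simplify:
a_{n+1}/a_n = 7/(n + 1)
Take the limit as n -> infinity: L = 0.
Since L = 0 < 1, the ratio test implies the series converges.

converges


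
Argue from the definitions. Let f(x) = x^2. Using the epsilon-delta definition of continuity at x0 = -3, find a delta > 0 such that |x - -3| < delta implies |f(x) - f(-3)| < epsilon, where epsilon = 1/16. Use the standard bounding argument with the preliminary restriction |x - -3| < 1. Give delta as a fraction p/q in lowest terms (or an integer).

Factor: |x^2 - (-3)^2| = |x - -3| * |x + -3|.
Impose |x - -3| < 1 first. Then |x + -3| = |(x - -3) + 2*(-3)| <= |x - -3| + 2*|-3| < 1 + 6 = 7.
So |x^2 - (-3)^2| < delta * 7.
We need delta * 7 <= 1/16, i.e. delta <= 1/16/7 = 1/112.
Since 1/112 < 1, this is tighter than 1; take delta = 1/112.
So delta = 1/112 works.

1/112


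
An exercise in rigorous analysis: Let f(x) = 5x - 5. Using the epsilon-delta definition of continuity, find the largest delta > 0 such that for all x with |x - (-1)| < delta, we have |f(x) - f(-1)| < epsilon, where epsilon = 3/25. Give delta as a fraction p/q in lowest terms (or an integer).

We compute f(-1) = 5*(-1) - 5 = -10.
|f(x) - f(-1)| = |5x - 5 - (-10)| = |5(x - (-1))| = 5|x - (-1)|.
We need 5|x - (-1)| < 3/25, i.e. |x - (-1)| < 3/25 / 5 = 3/125.
So any delta <= 3/125 works. Conversely, if delta > 3/125, then x = -1 + 3/125 satisfies |x - (-1)| = 3/125 < delta but |f(x) - f(-1)| = 5 * 3/125 = 3/25, which is not < 3/25; so no larger delta works.
Hence the largest such delta is 3/125.

3/125


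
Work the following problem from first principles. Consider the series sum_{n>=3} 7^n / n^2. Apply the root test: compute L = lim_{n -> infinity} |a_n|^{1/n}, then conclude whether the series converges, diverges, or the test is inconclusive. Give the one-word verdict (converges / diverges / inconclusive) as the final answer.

Let a_n denote the general term. Form |a_n|^(1/n) and simplify:
|a_n|^(1/n) = 7/n^(2/n)
Take the limit as n -> infinity: L = 7.
Since L = 7 > 1, the root test implies divergence.

diverges


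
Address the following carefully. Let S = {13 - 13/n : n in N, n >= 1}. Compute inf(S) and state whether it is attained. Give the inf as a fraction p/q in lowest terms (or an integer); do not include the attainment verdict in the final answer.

Analysis:
- Values: 0, 13/2, 26/3, 39/4, ... strictly increasing.
- Minimum is 0 (n=1); inf = 0 (attained).
- 13 - 13/n -> 13 from below; sup = 13, not attained.
Conclusion: inf(S) = 0, attained in S.

0


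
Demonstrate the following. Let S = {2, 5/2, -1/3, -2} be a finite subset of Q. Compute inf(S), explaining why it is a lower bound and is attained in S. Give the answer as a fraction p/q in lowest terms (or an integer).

S is finite, so inf(S) = min(S).
Sorted increasing:
-2, -1/3, 2, 5/2
The extremum is -2.
For every x in S, x >= -2. And -2 is in S, so it is attained.
Therefore inf(S) = -2.

-2


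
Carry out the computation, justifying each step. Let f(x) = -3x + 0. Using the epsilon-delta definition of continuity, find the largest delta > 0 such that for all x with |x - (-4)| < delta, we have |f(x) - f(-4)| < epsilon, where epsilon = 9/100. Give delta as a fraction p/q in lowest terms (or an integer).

We compute f(-4) = -3*(-4) + 0 = 12.
|f(x) - f(-4)| = |-3x + 0 - (12)| = |-3(x - (-4))| = 3|x - (-4)|.
We need 3|x - (-4)| < 9/100, i.e. |x - (-4)| < 9/100 / 3 = 3/100.
So any delta <= 3/100 works. Conversely, if delta > 3/100, then x = -4 + 3/100 satisfies |x - (-4)| = 3/100 < delta but |f(x) - f(-4)| = 3 * 3/100 = 9/100, which is not < 9/100; so no larger delta works.
Hence the largest such delta is 3/100.

3/100


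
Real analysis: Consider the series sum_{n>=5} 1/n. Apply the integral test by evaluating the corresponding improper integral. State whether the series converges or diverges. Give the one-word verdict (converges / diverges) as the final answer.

Let f(x) = 1/x. Then f is positive, continuous, and decreasing on [5, infinity), so the integral test applies.
Compute the improper integral int_{5}^infinity f(x) dx:
  antiderivative F(x) = log(x).
  As x -> infinity, log(x) -> infinity.
  So int = infinity - log(5) = infinity. By the integral test, the series diverges.

diverges


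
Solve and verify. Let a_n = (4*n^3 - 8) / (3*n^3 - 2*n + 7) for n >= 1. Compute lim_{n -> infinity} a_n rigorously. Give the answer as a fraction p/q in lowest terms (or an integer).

Divide numerator and denominator by n^3, the highest power:
numerator / n^3 = 4 - 8/n^3
denominator / n^3 = 3 - 2/n^2 + 7/n^3
As n -> infinity, all terms of the form c/n^k (k >= 1) tend to 0.
So numerator / n^3 -> 4 and denominator / n^3 -> 3.
Therefore lim a_n = 4/3.

4/3
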